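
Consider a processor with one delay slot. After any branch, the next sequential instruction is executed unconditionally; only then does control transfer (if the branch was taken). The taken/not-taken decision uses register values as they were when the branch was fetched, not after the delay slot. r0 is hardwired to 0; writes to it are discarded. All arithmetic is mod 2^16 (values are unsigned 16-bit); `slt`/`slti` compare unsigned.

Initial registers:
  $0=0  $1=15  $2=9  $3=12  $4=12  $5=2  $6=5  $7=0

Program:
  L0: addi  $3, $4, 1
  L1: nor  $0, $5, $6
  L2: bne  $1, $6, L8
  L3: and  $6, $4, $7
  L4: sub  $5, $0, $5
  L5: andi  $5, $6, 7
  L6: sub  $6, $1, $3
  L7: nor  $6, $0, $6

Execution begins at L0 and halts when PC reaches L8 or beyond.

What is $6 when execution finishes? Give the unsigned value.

0

  step pc=0: addi  $3, $4, 1  regs=(0,15,9,13,12,2,5,0)
  step pc=1: nor  $0, $5, $6  regs=(0,15,9,13,12,2,5,0)
  step pc=2: bne  $1, $6, L8  cond=T  regs=(0,15,9,13,12,2,5,0)
  step pc=3: and  $6, $4, $7  regs=(0,15,9,13,12,2,0,0)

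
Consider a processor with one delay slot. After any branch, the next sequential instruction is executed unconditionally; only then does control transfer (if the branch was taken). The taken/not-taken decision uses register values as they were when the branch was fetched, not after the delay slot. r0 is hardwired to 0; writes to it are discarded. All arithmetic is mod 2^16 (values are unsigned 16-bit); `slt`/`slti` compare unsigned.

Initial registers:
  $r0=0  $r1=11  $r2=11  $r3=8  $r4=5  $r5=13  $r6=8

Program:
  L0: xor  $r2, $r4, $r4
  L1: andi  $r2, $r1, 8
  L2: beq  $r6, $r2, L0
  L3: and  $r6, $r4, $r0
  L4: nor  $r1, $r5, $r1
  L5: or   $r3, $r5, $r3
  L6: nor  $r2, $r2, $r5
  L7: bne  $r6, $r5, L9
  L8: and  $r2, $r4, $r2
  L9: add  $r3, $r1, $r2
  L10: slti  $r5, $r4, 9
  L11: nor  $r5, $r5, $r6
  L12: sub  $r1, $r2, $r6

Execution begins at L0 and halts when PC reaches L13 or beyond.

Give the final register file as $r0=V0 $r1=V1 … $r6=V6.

$r0=0 $r1=0 $r2=0 $r3=65520 $r4=5 $r5=65534 $r6=0

#0 xor  $r2, $r4, $r4 ; 0/11/0/8/5/13/8
#1 andi  $r2, $r1, 8 ; 0/11/8/8/5/13/8
#2 beq  $r6, $r2, L0 ; 0/11/8/8/5/13/8 ; →target
#3 and  $r6, $r4, $r0 ; 0/11/8/8/5/13/0
#0 xor  $r2, $r4, $r4 ; 0/11/0/8/5/13/0
#1 andi  $r2, $r1, 8 ; 0/11/8/8/5/13/0
#2 beq  $r6, $r2, L0 ; 0/11/8/8/5/13/0 ; →fallthru
#3 and  $r6, $r4, $r0 ; 0/11/8/8/5/13/0
#4 nor  $r1, $r5, $r1 ; 0/65520/8/8/5/13/0
#5 or   $r3, $r5, $r3 ; 0/65520/8/13/5/13/0
#6 nor  $r2, $r2, $r5 ; 0/65520/65522/13/5/13/0
#7 bne  $r6, $r5, L9 ; 0/65520/65522/13/5/13/0 ; →target
#8 and  $r2, $r4, $r2 ; 0/65520/0/13/5/13/0
#9 add  $r3, $r1, $r2 ; 0/65520/0/65520/5/13/0
#10 slti  $r5, $r4, 9 ; 0/65520/0/65520/5/1/0
#11 nor  $r5, $r5, $r6 ; 0/65520/0/65520/5/65534/0
#12 sub  $r1, $r2, $r6 ; 0/0/0/65520/5/65534/0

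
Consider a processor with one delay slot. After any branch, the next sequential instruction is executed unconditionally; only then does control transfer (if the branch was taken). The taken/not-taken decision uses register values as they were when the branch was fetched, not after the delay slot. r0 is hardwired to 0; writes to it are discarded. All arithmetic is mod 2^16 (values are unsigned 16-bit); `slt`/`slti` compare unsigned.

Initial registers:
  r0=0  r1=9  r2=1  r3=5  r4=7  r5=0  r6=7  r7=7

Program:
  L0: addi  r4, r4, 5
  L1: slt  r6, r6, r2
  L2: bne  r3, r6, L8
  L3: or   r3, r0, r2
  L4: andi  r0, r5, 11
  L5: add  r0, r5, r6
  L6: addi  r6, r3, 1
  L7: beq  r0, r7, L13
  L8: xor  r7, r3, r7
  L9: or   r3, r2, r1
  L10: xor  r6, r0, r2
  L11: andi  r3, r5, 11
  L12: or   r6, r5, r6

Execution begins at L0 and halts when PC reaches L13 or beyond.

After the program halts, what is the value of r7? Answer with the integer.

6

PC=0  addi  r4, r4, 5        | r0=0 r1=9 r2=1 r3=5 r4=12 r5=0 r6=7 r7=7
PC=1  slt  r6, r6, r2        | r0=0 r1=9 r2=1 r3=5 r4=12 r5=0 r6=0 r7=7
PC=2  bne  r3, r6, L8        | r0=0 r1=9 r2=1 r3=5 r4=12 r5=0 r6=0 r7=7  [TAKEN]
PC=3  or   r3, r0, r2        | r0=0 r1=9 r2=1 r3=1 r4=12 r5=0 r6=0 r7=7
PC=8  xor  r7, r3, r7        | r0=0 r1=9 r2=1 r3=1 r4=12 r5=0 r6=0 r7=6
PC=9  or   r3, r2, r1        | r0=0 r1=9 r2=1 r3=9 r4=12 r5=0 r6=0 r7=6
PC=10 xor  r6, r0, r2        | r0=0 r1=9 r2=1 r3=9 r4=12 r5=0 r6=1 r7=6
PC=11 andi  r3, r5, 11       | r0=0 r1=9 r2=1 r3=0 r4=12 r5=0 r6=1 r7=6
PC=12 or   r6, r5, r6        | r0=0 r1=9 r2=1 r3=0 r4=12 r5=0 r6=1 r7=6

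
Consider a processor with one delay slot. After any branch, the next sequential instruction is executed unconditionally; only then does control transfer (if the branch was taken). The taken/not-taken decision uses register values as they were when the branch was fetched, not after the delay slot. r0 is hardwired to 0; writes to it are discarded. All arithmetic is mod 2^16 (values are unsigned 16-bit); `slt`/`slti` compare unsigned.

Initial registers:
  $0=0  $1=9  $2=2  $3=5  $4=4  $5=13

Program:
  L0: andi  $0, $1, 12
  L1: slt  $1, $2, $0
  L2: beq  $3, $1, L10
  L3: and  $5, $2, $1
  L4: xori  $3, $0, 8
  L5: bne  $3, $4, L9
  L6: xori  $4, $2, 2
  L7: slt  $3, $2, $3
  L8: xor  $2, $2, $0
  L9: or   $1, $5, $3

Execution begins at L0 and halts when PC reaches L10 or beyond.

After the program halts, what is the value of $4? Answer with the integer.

0

PC=0  andi  $0, $1, 12       | $0=0 $1=9 $2=2 $3=5 $4=4 $5=13
PC=1  slt  $1, $2, $0        | $0=0 $1=0 $2=2 $3=5 $4=4 $5=13
PC=2  beq  $3, $1, L10       | $0=0 $1=0 $2=2 $3=5 $4=4 $5=13  [not taken]
PC=3  and  $5, $2, $1        | $0=0 $1=0 $2=2 $3=5 $4=4 $5=0
PC=4  xori  $3, $0, 8        | $0=0 $1=0 $2=2 $3=8 $4=4 $5=0
PC=5  bne  $3, $4, L9        | $0=0 $1=0 $2=2 $3=8 $4=4 $5=0  [TAKEN]
PC=6  xori  $4, $2, 2        | $0=0 $1=0 $2=2 $3=8 $4=0 $5=0
PC=9  or   $1, $5, $3        | $0=0 $1=8 $2=2 $3=8 $4=0 $5=0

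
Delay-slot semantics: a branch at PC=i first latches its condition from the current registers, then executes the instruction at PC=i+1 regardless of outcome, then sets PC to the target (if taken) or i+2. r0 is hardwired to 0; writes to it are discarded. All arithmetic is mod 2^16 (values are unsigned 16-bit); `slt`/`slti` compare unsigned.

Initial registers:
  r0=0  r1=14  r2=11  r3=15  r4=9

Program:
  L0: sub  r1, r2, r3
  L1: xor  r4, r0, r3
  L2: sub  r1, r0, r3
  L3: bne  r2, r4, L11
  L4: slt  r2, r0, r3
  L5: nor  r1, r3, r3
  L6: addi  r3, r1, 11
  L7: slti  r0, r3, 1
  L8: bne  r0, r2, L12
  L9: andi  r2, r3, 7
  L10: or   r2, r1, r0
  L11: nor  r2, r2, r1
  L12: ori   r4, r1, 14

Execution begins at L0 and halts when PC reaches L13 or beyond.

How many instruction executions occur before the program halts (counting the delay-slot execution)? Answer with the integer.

PC=0  sub  r1, r2, r3        | r0=0 r1=65532 r2=11 r3=15 r4=9
PC=1  xor  r4, r0, r3        | r0=0 r1=65532 r2=11 r3=15 r4=15
PC=2  sub  r1, r0, r3        | r0=0 r1=65521 r2=11 r3=15 r4=15
PC=3  bne  r2, r4, L11       | r0=0 r1=65521 r2=11 r3=15 r4=15  [TAKEN]
PC=4  slt  r2, r0, r3        | r0=0 r1=65521 r2=1 r3=15 r4=15
PC=11 nor  r2, r2, r1        | r0=0 r1=65521 r2=14 r3=15 r4=15
PC=12 ori   r4, r1, 14       | r0=0 r1=65521 r2=14 r3=15 r4=65535

7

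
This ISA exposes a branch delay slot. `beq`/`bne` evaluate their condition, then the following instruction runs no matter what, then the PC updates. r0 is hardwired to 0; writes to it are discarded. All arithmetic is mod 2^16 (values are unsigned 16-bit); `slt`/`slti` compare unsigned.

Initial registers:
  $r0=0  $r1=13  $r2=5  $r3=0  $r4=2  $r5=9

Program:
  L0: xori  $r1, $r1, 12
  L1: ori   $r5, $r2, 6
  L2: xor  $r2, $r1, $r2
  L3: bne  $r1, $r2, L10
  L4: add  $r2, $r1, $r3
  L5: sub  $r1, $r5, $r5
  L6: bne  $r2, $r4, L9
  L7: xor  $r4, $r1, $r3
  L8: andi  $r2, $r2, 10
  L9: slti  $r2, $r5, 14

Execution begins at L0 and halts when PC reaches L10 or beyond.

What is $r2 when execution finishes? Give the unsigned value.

1

#0 xori  $r1, $r1, 12 ; 0/1/5/0/2/9
#1 ori   $r5, $r2, 6 ; 0/1/5/0/2/7
#2 xor  $r2, $r1, $r2 ; 0/1/4/0/2/7
#3 bne  $r1, $r2, L10 ; 0/1/4/0/2/7 ; →target
#4 add  $r2, $r1, $r3 ; 0/1/1/0/2/7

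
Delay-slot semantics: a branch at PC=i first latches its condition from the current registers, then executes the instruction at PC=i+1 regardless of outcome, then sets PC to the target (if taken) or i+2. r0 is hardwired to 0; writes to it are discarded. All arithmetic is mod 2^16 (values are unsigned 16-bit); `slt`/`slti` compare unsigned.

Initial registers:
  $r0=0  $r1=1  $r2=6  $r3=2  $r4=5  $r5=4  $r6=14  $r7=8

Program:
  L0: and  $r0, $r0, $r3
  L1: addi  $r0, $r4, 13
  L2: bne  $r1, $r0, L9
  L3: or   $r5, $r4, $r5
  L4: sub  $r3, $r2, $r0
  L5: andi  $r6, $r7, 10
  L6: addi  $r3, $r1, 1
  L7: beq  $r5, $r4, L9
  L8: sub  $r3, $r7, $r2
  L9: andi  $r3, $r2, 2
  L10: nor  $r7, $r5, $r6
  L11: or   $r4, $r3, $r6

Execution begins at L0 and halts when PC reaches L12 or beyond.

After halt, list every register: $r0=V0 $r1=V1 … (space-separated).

$r0=0 $r1=1 $r2=6 $r3=2 $r4=14 $r5=5 $r6=14 $r7=65520

[0] and  $r0, $r0, $r3  →  {$r0:0, $r1:1, $r2:6, $r3:2, $r4:5, $r5:4, $r6:14, $r7:8}
[1] addi  $r0, $r4, 13  →  {$r0:0, $r1:1, $r2:6, $r3:2, $r4:5, $r5:4, $r6:14, $r7:8}
[2] bne  $r1, $r0, L9  →  {$r0:0, $r1:1, $r2:6, $r3:2, $r4:5, $r5:4, $r6:14, $r7:8}  ⟨branch taken⟩
[3] or   $r5, $r4, $r5  →  {$r0:0, $r1:1, $r2:6, $r3:2, $r4:5, $r5:5, $r6:14, $r7:8}
[9] andi  $r3, $r2, 2  →  {$r0:0, $r1:1, $r2:6, $r3:2, $r4:5, $r5:5, $r6:14, $r7:8}
[10] nor  $r7, $r5, $r6  →  {$r0:0, $r1:1, $r2:6, $r3:2, $r4:5, $r5:5, $r6:14, $r7:65520}
[11] or   $r4, $r3, $r6  →  {$r0:0, $r1:1, $r2:6, $r3:2, $r4:14, $r5:5, $r6:14, $r7:65520}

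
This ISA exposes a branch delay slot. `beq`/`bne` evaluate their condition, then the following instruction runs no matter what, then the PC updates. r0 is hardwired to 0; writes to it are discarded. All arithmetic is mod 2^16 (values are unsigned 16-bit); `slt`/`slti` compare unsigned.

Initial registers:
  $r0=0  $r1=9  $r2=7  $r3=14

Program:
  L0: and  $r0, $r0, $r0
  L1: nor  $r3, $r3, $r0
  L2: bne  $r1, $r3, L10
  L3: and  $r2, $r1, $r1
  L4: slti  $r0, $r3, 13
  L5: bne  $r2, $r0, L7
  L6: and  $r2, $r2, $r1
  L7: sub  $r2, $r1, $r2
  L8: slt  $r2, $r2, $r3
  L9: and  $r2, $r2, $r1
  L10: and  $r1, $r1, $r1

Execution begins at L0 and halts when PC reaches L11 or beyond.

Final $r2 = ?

9

PC=0  and  $r0, $r0, $r0     | $r0=0 $r1=9 $r2=7 $r3=14
PC=1  nor  $r3, $r3, $r0     | $r0=0 $r1=9 $r2=7 $r3=65521
PC=2  bne  $r1, $r3, L10     | $r0=0 $r1=9 $r2=7 $r3=65521  [TAKEN]
PC=3  and  $r2, $r1, $r1     | $r0=0 $r1=9 $r2=9 $r3=65521
PC=10 and  $r1, $r1, $r1     | $r0=0 $r1=9 $r2=9 $r3=65521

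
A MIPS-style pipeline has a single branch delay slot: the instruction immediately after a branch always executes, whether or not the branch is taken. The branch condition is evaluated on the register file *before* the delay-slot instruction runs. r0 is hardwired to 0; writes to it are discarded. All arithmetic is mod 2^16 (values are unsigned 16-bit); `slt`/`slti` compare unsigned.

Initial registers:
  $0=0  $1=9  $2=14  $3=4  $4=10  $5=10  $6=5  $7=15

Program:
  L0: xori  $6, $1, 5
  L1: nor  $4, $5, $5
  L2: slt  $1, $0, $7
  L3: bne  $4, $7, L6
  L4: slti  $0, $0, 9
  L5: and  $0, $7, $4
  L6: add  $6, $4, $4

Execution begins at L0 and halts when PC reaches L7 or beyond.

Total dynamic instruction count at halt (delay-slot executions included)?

#0 xori  $6, $1, 5 ; 0/9/14/4/10/10/12/15
#1 nor  $4, $5, $5 ; 0/9/14/4/65525/10/12/15
#2 slt  $1, $0, $7 ; 0/1/14/4/65525/10/12/15
#3 bne  $4, $7, L6 ; 0/1/14/4/65525/10/12/15 ; →target
#4 slti  $0, $0, 9 ; 0/1/14/4/65525/10/12/15
#6 add  $6, $4, $4 ; 0/1/14/4/65525/10/65514/15

6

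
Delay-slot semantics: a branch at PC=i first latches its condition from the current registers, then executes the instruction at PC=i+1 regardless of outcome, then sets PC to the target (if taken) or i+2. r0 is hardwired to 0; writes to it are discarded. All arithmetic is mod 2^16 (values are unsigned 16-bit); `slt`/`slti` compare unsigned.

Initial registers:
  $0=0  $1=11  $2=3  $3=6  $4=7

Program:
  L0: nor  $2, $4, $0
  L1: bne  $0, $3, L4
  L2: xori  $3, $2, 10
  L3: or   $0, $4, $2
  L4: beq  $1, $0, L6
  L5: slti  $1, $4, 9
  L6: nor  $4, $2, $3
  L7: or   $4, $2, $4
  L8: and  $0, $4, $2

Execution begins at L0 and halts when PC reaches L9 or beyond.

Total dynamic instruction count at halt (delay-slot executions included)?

8

PC=0  nor  $2, $4, $0        | $0=0 $1=11 $2=65528 $3=6 $4=7
PC=1  bne  $0, $3, L4        | $0=0 $1=11 $2=65528 $3=6 $4=7  [TAKEN]
PC=2  xori  $3, $2, 10       | $0=0 $1=11 $2=65528 $3=65522 $4=7
PC=4  beq  $1, $0, L6        | $0=0 $1=11 $2=65528 $3=65522 $4=7  [not taken]
PC=5  slti  $1, $4, 9        | $0=0 $1=1 $2=65528 $3=65522 $4=7
PC=6  nor  $4, $2, $3        | $0=0 $1=1 $2=65528 $3=65522 $4=5
PC=7  or   $4, $2, $4        | $0=0 $1=1 $2=65528 $3=65522 $4=65533
PC=8  and  $0, $4, $2        | $0=0 $1=1 $2=65528 $3=65522 $4=65533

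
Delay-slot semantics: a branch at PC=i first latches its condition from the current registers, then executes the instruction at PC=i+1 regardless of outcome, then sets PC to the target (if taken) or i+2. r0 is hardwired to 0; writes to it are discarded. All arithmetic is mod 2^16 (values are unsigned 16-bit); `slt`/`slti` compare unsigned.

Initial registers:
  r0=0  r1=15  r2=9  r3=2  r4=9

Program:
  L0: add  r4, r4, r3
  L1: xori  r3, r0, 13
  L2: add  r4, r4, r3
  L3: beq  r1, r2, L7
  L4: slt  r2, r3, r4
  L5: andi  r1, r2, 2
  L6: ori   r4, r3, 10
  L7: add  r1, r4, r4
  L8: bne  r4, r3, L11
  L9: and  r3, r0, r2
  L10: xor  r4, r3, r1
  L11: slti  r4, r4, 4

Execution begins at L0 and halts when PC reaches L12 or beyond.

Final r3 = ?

[0] add  r4, r4, r3  →  {r0:0, r1:15, r2:9, r3:2, r4:11}
[1] xori  r3, r0, 13  →  {r0:0, r1:15, r2:9, r3:13, r4:11}
[2] add  r4, r4, r3  →  {r0:0, r1:15, r2:9, r3:13, r4:24}
[3] beq  r1, r2, L7  →  {r0:0, r1:15, r2:9, r3:13, r4:24}  ⟨branch fallthrough⟩
[4] slt  r2, r3, r4  →  {r0:0, r1:15, r2:1, r3:13, r4:24}
[5] andi  r1, r2, 2  →  {r0:0, r1:0, r2:1, r3:13, r4:24}
[6] ori   r4, r3, 10  →  {r0:0, r1:0, r2:1, r3:13, r4:15}
[7] add  r1, r4, r4  →  {r0:0, r1:30, r2:1, r3:13, r4:15}
[8] bne  r4, r3, L11  →  {r0:0, r1:30, r2:1, r3:13, r4:15}  ⟨branch taken⟩
[9] and  r3, r0, r2  →  {r0:0, r1:30, r2:1, r3:0, r4:15}
[11] slti  r4, r4, 4  →  {r0:0, r1:30, r2:1, r3:0, r4:0}

0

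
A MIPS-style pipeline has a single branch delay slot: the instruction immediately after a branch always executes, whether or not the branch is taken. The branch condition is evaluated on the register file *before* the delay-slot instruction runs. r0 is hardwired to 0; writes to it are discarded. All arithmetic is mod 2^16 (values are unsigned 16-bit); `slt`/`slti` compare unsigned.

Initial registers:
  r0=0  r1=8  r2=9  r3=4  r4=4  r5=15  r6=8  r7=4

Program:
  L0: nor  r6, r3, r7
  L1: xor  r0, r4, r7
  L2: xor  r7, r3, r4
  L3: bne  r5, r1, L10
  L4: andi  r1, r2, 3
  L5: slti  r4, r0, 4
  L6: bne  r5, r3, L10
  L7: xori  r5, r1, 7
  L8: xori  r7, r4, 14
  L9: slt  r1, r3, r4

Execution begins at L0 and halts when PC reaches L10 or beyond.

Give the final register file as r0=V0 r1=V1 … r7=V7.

r0=0 r1=1 r2=9 r3=4 r4=4 r5=15 r6=65531 r7=0

#0 nor  r6, r3, r7 ; 0/8/9/4/4/15/65531/4
#1 xor  r0, r4, r7 ; 0/8/9/4/4/15/65531/4
#2 xor  r7, r3, r4 ; 0/8/9/4/4/15/65531/0
#3 bne  r5, r1, L10 ; 0/8/9/4/4/15/65531/0 ; →target
#4 andi  r1, r2, 3 ; 0/1/9/4/4/15/65531/0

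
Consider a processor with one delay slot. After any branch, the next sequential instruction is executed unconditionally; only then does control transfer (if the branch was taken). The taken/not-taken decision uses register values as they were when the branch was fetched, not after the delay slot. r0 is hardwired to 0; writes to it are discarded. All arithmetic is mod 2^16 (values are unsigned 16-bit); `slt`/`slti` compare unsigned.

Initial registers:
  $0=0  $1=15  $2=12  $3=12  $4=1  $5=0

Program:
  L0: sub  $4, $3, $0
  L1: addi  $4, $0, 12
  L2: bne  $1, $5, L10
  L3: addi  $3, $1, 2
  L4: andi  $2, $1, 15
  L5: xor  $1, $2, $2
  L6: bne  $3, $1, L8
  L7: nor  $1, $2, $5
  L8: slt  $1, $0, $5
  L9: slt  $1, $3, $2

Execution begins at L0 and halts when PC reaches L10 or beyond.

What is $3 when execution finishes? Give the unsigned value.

  step pc=0: sub  $4, $3, $0  regs=(0,15,12,12,12,0)
  step pc=1: addi  $4, $0, 12  regs=(0,15,12,12,12,0)
  step pc=2: bne  $1, $5, L10  cond=T  regs=(0,15,12,12,12,0)
  step pc=3: addi  $3, $1, 2  regs=(0,15,12,17,12,0)

17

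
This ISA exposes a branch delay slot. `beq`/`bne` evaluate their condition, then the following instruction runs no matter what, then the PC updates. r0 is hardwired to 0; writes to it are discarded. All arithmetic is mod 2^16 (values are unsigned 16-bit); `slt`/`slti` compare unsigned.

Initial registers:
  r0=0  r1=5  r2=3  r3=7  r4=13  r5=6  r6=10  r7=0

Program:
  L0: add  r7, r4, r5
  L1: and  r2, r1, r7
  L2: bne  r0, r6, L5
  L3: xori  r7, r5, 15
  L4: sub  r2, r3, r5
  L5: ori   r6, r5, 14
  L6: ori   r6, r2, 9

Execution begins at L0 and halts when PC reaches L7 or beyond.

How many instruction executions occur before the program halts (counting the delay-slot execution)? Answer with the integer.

6

#0 add  r7, r4, r5 ; 0/5/3/7/13/6/10/19
#1 and  r2, r1, r7 ; 0/5/1/7/13/6/10/19
#2 bne  r0, r6, L5 ; 0/5/1/7/13/6/10/19 ; →target
#3 xori  r7, r5, 15 ; 0/5/1/7/13/6/10/9
#5 ori   r6, r5, 14 ; 0/5/1/7/13/6/14/9
#6 ori   r6, r2, 9 ; 0/5/1/7/13/6/9/9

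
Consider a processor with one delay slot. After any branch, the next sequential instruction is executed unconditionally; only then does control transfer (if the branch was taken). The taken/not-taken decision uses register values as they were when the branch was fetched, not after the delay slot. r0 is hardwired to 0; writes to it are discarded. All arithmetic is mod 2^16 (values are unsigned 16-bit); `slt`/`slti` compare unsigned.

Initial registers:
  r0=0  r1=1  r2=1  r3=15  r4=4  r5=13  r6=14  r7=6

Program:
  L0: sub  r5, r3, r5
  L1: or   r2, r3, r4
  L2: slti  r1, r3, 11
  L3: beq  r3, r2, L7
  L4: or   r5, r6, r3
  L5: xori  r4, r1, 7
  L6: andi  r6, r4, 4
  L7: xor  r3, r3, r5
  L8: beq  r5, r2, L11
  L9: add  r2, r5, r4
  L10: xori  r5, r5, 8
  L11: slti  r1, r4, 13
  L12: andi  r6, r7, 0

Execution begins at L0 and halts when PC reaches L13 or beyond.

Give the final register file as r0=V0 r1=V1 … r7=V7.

#0 sub  r5, r3, r5 ; 0/1/1/15/4/2/14/6
#1 or   r2, r3, r4 ; 0/1/15/15/4/2/14/6
#2 slti  r1, r3, 11 ; 0/0/15/15/4/2/14/6
#3 beq  r3, r2, L7 ; 0/0/15/15/4/2/14/6 ; →target
#4 or   r5, r6, r3 ; 0/0/15/15/4/15/14/6
#7 xor  r3, r3, r5 ; 0/0/15/0/4/15/14/6
#8 beq  r5, r2, L11 ; 0/0/15/0/4/15/14/6 ; →target
#9 add  r2, r5, r4 ; 0/0/19/0/4/15/14/6
#11 slti  r1, r4, 13 ; 0/1/19/0/4/15/14/6
#12 andi  r6, r7, 0 ; 0/1/19/0/4/15/0/6

r0=0 r1=1 r2=19 r3=0 r4=4 r5=15 r6=0 r7=6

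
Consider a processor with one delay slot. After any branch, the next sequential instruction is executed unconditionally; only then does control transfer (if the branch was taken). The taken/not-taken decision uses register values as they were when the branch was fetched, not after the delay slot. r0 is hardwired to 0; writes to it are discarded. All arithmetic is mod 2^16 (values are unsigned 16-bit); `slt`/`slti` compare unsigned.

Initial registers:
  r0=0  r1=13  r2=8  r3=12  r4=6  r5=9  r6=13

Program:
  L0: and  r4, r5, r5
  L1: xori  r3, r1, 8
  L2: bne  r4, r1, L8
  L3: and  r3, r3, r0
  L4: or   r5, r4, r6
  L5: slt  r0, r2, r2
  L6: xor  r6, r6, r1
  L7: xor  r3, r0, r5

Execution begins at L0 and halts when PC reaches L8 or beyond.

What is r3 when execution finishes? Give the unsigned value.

[0] and  r4, r5, r5  →  {r0:0, r1:13, r2:8, r3:12, r4:9, r5:9, r6:13}
[1] xori  r3, r1, 8  →  {r0:0, r1:13, r2:8, r3:5, r4:9, r5:9, r6:13}
[2] bne  r4, r1, L8  →  {r0:0, r1:13, r2:8, r3:5, r4:9, r5:9, r6:13}  ⟨branch taken⟩
[3] and  r3, r3, r0  →  {r0:0, r1:13, r2:8, r3:0, r4:9, r5:9, r6:13}

0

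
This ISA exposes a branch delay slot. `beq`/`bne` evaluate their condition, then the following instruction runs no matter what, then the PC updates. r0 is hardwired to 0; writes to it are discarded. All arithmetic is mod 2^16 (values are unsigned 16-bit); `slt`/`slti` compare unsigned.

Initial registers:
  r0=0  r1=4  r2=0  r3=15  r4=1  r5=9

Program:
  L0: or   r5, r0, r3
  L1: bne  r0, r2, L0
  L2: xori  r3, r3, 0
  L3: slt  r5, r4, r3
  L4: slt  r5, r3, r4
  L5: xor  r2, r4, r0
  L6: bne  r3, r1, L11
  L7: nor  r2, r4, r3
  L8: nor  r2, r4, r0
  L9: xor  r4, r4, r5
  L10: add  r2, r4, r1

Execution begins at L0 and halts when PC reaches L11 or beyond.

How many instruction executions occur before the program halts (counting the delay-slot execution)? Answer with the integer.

8

PC=0  or   r5, r0, r3        | r0=0 r1=4 r2=0 r3=15 r4=1 r5=15
PC=1  bne  r0, r2, L0        | r0=0 r1=4 r2=0 r3=15 r4=1 r5=15  [not taken]
PC=2  xori  r3, r3, 0        | r0=0 r1=4 r2=0 r3=15 r4=1 r5=15
PC=3  slt  r5, r4, r3        | r0=0 r1=4 r2=0 r3=15 r4=1 r5=1
PC=4  slt  r5, r3, r4        | r0=0 r1=4 r2=0 r3=15 r4=1 r5=0
PC=5  xor  r2, r4, r0        | r0=0 r1=4 r2=1 r3=15 r4=1 r5=0
PC=6  bne  r3, r1, L11       | r0=0 r1=4 r2=1 r3=15 r4=1 r5=0  [TAKEN]
PC=7  nor  r2, r4, r3        | r0=0 r1=4 r2=65520 r3=15 r4=1 r5=0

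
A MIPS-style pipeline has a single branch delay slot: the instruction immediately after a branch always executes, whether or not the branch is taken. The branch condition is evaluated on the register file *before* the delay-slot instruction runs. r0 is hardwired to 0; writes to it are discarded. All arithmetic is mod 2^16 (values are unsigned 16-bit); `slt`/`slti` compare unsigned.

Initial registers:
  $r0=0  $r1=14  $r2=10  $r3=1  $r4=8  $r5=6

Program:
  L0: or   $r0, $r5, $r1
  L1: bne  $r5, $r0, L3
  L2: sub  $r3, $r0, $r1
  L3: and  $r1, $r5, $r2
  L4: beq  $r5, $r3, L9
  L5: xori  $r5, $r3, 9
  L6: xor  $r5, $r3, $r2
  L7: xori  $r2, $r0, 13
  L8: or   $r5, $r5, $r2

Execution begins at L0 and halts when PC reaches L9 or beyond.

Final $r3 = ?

65522

#0 or   $r0, $r5, $r1 ; 0/14/10/1/8/6
#1 bne  $r5, $r0, L3 ; 0/14/10/1/8/6 ; →target
#2 sub  $r3, $r0, $r1 ; 0/14/10/65522/8/6
#3 and  $r1, $r5, $r2 ; 0/2/10/65522/8/6
#4 beq  $r5, $r3, L9 ; 0/2/10/65522/8/6 ; →fallthru
#5 xori  $r5, $r3, 9 ; 0/2/10/65522/8/65531
#6 xor  $r5, $r3, $r2 ; 0/2/10/65522/8/65528
#7 xori  $r2, $r0, 13 ; 0/2/13/65522/8/65528
#8 or   $r5, $r5, $r2 ; 0/2/13/65522/8/65533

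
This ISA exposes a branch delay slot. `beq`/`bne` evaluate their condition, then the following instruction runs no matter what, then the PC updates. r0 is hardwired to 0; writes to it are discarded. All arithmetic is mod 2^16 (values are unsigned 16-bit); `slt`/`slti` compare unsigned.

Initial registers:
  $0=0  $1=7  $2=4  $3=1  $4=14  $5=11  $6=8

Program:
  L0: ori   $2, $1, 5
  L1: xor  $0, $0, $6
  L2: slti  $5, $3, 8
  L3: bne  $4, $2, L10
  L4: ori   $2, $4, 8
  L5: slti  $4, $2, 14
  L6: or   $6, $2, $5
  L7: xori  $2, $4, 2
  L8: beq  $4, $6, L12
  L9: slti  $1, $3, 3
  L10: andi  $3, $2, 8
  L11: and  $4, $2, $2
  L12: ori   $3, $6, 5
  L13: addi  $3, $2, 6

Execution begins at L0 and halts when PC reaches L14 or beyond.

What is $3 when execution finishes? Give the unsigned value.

  step pc=0: ori   $2, $1, 5  regs=(0,7,7,1,14,11,8)
  step pc=1: xor  $0, $0, $6  regs=(0,7,7,1,14,11,8)
  step pc=2: slti  $5, $3, 8  regs=(0,7,7,1,14,1,8)
  step pc=3: bne  $4, $2, L10  cond=T  regs=(0,7,7,1,14,1,8)
  step pc=4: ori   $2, $4, 8  regs=(0,7,14,1,14,1,8)
  step pc=10: andi  $3, $2, 8  regs=(0,7,14,8,14,1,8)
  step pc=11: and  $4, $2, $2  regs=(0,7,14,8,14,1,8)
  step pc=12: ori   $3, $6, 5  regs=(0,7,14,13,14,1,8)
  step pc=13: addi  $3, $2, 6  regs=(0,7,14,20,14,1,8)

20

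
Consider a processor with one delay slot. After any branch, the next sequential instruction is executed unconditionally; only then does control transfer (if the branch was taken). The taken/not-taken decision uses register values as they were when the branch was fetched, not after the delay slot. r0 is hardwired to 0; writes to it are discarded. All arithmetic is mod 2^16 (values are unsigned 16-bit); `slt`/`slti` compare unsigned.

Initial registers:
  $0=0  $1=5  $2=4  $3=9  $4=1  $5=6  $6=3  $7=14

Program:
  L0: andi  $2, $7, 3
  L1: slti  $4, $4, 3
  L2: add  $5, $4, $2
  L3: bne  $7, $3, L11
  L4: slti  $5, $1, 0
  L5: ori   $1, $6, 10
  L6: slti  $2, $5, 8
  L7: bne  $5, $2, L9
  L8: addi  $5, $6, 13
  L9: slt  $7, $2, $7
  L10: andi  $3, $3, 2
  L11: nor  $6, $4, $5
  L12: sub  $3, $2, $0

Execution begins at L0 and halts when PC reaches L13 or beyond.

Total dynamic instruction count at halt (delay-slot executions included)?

  step pc=0: andi  $2, $7, 3  regs=(0,5,2,9,1,6,3,14)
  step pc=1: slti  $4, $4, 3  regs=(0,5,2,9,1,6,3,14)
  step pc=2: add  $5, $4, $2  regs=(0,5,2,9,1,3,3,14)
  step pc=3: bne  $7, $3, L11  cond=T  regs=(0,5,2,9,1,3,3,14)
  step pc=4: slti  $5, $1, 0  regs=(0,5,2,9,1,0,3,14)
  step pc=11: nor  $6, $4, $5  regs=(0,5,2,9,1,0,65534,14)
  step pc=12: sub  $3, $2, $0  regs=(0,5,2,2,1,0,65534,14)

7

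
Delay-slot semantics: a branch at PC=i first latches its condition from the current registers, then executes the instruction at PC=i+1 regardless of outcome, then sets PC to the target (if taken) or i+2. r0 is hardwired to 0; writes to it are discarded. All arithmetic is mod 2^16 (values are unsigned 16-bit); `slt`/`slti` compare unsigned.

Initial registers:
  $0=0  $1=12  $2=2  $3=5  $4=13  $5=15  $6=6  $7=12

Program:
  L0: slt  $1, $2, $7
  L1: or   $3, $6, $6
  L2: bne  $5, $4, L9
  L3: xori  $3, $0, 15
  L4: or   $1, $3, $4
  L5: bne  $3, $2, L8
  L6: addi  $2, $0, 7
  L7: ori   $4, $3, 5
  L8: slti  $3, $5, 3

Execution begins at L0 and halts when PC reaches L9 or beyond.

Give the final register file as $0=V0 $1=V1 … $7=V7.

PC=0  slt  $1, $2, $7        | $0=0 $1=1 $2=2 $3=5 $4=13 $5=15 $6=6 $7=12
PC=1  or   $3, $6, $6        | $0=0 $1=1 $2=2 $3=6 $4=13 $5=15 $6=6 $7=12
PC=2  bne  $5, $4, L9        | $0=0 $1=1 $2=2 $3=6 $4=13 $5=15 $6=6 $7=12  [TAKEN]
PC=3  xori  $3, $0, 15       | $0=0 $1=1 $2=2 $3=15 $4=13 $5=15 $6=6 $7=12

$0=0 $1=1 $2=2 $3=15 $4=13 $5=15 $6=6 $7=12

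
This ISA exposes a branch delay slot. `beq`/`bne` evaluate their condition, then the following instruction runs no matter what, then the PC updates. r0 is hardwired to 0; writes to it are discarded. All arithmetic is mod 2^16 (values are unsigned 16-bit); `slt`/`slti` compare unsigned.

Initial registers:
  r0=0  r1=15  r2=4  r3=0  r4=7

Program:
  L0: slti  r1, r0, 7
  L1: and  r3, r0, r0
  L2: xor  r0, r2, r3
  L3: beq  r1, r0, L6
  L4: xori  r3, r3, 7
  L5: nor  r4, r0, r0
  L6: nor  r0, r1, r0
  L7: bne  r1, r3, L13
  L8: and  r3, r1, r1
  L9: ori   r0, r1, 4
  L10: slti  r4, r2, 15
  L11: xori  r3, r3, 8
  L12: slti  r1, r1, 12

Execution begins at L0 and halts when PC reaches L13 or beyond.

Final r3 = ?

PC=0  slti  r1, r0, 7        | r0=0 r1=1 r2=4 r3=0 r4=7
PC=1  and  r3, r0, r0        | r0=0 r1=1 r2=4 r3=0 r4=7
PC=2  xor  r0, r2, r3        | r0=0 r1=1 r2=4 r3=0 r4=7
PC=3  beq  r1, r0, L6        | r0=0 r1=1 r2=4 r3=0 r4=7  [not taken]
PC=4  xori  r3, r3, 7        | r0=0 r1=1 r2=4 r3=7 r4=7
PC=5  nor  r4, r0, r0        | r0=0 r1=1 r2=4 r3=7 r4=65535
PC=6  nor  r0, r1, r0        | r0=0 r1=1 r2=4 r3=7 r4=65535
PC=7  bne  r1, r3, L13       | r0=0 r1=1 r2=4 r3=7 r4=65535  [TAKEN]
PC=8  and  r3, r1, r1        | r0=0 r1=1 r2=4 r3=1 r4=65535

1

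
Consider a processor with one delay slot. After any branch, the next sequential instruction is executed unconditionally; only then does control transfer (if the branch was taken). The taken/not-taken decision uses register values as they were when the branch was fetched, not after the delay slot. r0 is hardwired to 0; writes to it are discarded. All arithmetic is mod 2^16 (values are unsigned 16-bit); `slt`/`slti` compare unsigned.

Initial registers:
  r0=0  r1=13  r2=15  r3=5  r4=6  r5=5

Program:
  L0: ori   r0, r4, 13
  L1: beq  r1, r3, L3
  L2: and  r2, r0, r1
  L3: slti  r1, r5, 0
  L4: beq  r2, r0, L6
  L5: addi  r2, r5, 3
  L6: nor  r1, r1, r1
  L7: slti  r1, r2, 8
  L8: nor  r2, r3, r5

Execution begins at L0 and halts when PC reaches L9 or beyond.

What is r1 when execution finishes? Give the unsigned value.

#0 ori   r0, r4, 13 ; 0/13/15/5/6/5
#1 beq  r1, r3, L3 ; 0/13/15/5/6/5 ; →fallthru
#2 and  r2, r0, r1 ; 0/13/0/5/6/5
#3 slti  r1, r5, 0 ; 0/0/0/5/6/5
#4 beq  r2, r0, L6 ; 0/0/0/5/6/5 ; →target
#5 addi  r2, r5, 3 ; 0/0/8/5/6/5
#6 nor  r1, r1, r1 ; 0/65535/8/5/6/5
#7 slti  r1, r2, 8 ; 0/0/8/5/6/5
#8 nor  r2, r3, r5 ; 0/0/65530/5/6/5

0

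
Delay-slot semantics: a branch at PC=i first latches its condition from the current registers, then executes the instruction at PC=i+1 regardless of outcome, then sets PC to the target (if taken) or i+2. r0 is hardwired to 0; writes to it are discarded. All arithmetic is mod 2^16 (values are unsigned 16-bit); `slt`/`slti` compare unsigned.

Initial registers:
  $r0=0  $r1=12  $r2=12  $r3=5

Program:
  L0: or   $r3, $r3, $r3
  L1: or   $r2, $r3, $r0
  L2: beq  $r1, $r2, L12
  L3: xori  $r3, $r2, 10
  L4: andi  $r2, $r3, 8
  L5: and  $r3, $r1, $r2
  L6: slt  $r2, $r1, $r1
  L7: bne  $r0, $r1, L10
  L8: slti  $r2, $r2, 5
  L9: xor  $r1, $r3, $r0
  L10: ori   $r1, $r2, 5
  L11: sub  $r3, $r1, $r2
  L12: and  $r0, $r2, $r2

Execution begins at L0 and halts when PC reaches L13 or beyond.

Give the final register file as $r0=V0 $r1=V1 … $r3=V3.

$r0=0 $r1=5 $r2=1 $r3=4

PC=0  or   $r3, $r3, $r3     | $r0=0 $r1=12 $r2=12 $r3=5
PC=1  or   $r2, $r3, $r0     | $r0=0 $r1=12 $r2=5 $r3=5
PC=2  beq  $r1, $r2, L12     | $r0=0 $r1=12 $r2=5 $r3=5  [not taken]
PC=3  xori  $r3, $r2, 10     | $r0=0 $r1=12 $r2=5 $r3=15
PC=4  andi  $r2, $r3, 8      | $r0=0 $r1=12 $r2=8 $r3=15
PC=5  and  $r3, $r1, $r2     | $r0=0 $r1=12 $r2=8 $r3=8
PC=6  slt  $r2, $r1, $r1     | $r0=0 $r1=12 $r2=0 $r3=8
PC=7  bne  $r0, $r1, L10     | $r0=0 $r1=12 $r2=0 $r3=8  [TAKEN]
PC=8  slti  $r2, $r2, 5      | $r0=0 $r1=12 $r2=1 $r3=8
PC=10 ori   $r1, $r2, 5      | $r0=0 $r1=5 $r2=1 $r3=8
PC=11 sub  $r3, $r1, $r2     | $r0=0 $r1=5 $r2=1 $r3=4
PC=12 and  $r0, $r2, $r2     | $r0=0 $r1=5 $r2=1 $r3=4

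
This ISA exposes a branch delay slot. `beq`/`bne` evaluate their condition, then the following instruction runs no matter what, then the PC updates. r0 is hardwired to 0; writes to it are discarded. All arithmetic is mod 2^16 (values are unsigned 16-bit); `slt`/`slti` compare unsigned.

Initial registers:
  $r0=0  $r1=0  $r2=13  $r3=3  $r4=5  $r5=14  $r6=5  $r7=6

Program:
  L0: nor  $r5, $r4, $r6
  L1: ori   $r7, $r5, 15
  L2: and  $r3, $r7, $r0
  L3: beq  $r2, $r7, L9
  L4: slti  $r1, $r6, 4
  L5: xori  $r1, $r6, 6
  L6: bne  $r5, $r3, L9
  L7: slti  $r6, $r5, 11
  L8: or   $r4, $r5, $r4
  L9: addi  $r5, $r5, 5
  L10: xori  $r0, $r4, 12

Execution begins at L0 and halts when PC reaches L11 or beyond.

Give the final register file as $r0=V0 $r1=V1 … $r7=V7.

#0 nor  $r5, $r4, $r6 ; 0/0/13/3/5/65530/5/6
#1 ori   $r7, $r5, 15 ; 0/0/13/3/5/65530/5/65535
#2 and  $r3, $r7, $r0 ; 0/0/13/0/5/65530/5/65535
#3 beq  $r2, $r7, L9 ; 0/0/13/0/5/65530/5/65535 ; →fallthru
#4 slti  $r1, $r6, 4 ; 0/0/13/0/5/65530/5/65535
#5 xori  $r1, $r6, 6 ; 0/3/13/0/5/65530/5/65535
#6 bne  $r5, $r3, L9 ; 0/3/13/0/5/65530/5/65535 ; →target
#7 slti  $r6, $r5, 11 ; 0/3/13/0/5/65530/0/65535
#9 addi  $r5, $r5, 5 ; 0/3/13/0/5/65535/0/65535
#10 xori  $r0, $r4, 12 ; 0/3/13/0/5/65535/0/65535

$r0=0 $r1=3 $r2=13 $r3=0 $r4=5 $r5=65535 $r6=0 $r7=65535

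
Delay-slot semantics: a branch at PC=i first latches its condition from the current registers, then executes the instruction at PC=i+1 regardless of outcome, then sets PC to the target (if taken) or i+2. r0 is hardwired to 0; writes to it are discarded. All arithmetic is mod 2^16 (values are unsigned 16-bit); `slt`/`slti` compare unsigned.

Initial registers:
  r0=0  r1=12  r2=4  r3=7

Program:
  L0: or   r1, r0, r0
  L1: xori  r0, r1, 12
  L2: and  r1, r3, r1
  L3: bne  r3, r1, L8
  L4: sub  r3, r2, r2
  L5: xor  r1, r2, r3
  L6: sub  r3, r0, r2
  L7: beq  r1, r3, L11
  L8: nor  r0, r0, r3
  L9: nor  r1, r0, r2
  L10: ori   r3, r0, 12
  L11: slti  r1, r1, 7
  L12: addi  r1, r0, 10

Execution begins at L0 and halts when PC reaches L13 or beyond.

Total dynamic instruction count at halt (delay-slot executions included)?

10

  step pc=0: or   r1, r0, r0  regs=(0,0,4,7)
  step pc=1: xori  r0, r1, 12  regs=(0,0,4,7)
  step pc=2: and  r1, r3, r1  regs=(0,0,4,7)
  step pc=3: bne  r3, r1, L8  cond=T  regs=(0,0,4,7)
  step pc=4: sub  r3, r2, r2  regs=(0,0,4,0)
  step pc=8: nor  r0, r0, r3  regs=(0,0,4,0)
  step pc=9: nor  r1, r0, r2  regs=(0,65531,4,0)
  step pc=10: ori   r3, r0, 12  regs=(0,65531,4,12)
  step pc=11: slti  r1, r1, 7  regs=(0,0,4,12)
  step pc=12: addi  r1, r0, 10  regs=(0,10,4,12)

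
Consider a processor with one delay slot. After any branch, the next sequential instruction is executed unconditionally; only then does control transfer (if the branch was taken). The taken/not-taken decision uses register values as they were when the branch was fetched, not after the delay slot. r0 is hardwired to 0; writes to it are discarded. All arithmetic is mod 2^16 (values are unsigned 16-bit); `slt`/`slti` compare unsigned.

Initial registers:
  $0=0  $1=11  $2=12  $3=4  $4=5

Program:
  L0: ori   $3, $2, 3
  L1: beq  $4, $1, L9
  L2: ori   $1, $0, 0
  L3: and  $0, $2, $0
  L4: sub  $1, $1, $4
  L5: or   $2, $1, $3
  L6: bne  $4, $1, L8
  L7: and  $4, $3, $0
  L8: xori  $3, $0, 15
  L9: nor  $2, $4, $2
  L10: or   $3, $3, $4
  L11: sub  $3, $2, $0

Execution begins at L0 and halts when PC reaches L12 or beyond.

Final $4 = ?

  step pc=0: ori   $3, $2, 3  regs=(0,11,12,15,5)
  step pc=1: beq  $4, $1, L9  cond=F  regs=(0,11,12,15,5)
  step pc=2: ori   $1, $0, 0  regs=(0,0,12,15,5)
  step pc=3: and  $0, $2, $0  regs=(0,0,12,15,5)
  step pc=4: sub  $1, $1, $4  regs=(0,65531,12,15,5)
  step pc=5: or   $2, $1, $3  regs=(0,65531,65535,15,5)
  step pc=6: bne  $4, $1, L8  cond=T  regs=(0,65531,65535,15,5)
  step pc=7: and  $4, $3, $0  regs=(0,65531,65535,15,0)
  step pc=8: xori  $3, $0, 15  regs=(0,65531,65535,15,0)
  step pc=9: nor  $2, $4, $2  regs=(0,65531,0,15,0)
  step pc=10: or   $3, $3, $4  regs=(0,65531,0,15,0)
  step pc=11: sub  $3, $2, $0  regs=(0,65531,0,0,0)

0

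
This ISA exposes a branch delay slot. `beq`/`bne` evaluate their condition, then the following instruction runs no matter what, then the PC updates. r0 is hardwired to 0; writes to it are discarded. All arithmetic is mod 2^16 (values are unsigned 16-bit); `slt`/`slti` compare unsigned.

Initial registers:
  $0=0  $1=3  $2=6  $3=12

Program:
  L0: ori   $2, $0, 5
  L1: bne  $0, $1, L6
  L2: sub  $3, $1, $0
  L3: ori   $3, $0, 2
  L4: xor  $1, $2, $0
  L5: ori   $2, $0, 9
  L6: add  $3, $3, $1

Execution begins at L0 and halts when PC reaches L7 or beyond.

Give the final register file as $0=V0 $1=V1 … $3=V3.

$0=0 $1=3 $2=5 $3=6

  step pc=0: ori   $2, $0, 5  regs=(0,3,5,12)
  step pc=1: bne  $0, $1, L6  cond=T  regs=(0,3,5,12)
  step pc=2: sub  $3, $1, $0  regs=(0,3,5,3)
  step pc=6: add  $3, $3, $1  regs=(0,3,5,6)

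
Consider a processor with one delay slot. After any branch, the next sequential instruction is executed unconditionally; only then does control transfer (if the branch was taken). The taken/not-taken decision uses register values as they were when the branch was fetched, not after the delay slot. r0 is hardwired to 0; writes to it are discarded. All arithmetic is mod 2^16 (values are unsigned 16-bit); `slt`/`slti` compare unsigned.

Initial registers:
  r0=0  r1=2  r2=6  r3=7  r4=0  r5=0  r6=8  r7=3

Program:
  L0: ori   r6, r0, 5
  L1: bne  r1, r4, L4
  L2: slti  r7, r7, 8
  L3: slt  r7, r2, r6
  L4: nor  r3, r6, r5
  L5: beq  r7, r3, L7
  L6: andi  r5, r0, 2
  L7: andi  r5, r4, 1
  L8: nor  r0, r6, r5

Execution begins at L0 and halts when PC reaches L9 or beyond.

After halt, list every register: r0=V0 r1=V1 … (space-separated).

PC=0  ori   r6, r0, 5        | r0=0 r1=2 r2=6 r3=7 r4=0 r5=0 r6=5 r7=3
PC=1  bne  r1, r4, L4        | r0=0 r1=2 r2=6 r3=7 r4=0 r5=0 r6=5 r7=3  [TAKEN]
PC=2  slti  r7, r7, 8        | r0=0 r1=2 r2=6 r3=7 r4=0 r5=0 r6=5 r7=1
PC=4  nor  r3, r6, r5        | r0=0 r1=2 r2=6 r3=65530 r4=0 r5=0 r6=5 r7=1
PC=5  beq  r7, r3, L7        | r0=0 r1=2 r2=6 r3=65530 r4=0 r5=0 r6=5 r7=1  [not taken]
PC=6  andi  r5, r0, 2        | r0=0 r1=2 r2=6 r3=65530 r4=0 r5=0 r6=5 r7=1
PC=7  andi  r5, r4, 1        | r0=0 r1=2 r2=6 r3=65530 r4=0 r5=0 r6=5 r7=1
PC=8  nor  r0, r6, r5        | r0=0 r1=2 r2=6 r3=65530 r4=0 r5=0 r6=5 r7=1

r0=0 r1=2 r2=6 r3=65530 r4=0 r5=0 r6=5 r7=1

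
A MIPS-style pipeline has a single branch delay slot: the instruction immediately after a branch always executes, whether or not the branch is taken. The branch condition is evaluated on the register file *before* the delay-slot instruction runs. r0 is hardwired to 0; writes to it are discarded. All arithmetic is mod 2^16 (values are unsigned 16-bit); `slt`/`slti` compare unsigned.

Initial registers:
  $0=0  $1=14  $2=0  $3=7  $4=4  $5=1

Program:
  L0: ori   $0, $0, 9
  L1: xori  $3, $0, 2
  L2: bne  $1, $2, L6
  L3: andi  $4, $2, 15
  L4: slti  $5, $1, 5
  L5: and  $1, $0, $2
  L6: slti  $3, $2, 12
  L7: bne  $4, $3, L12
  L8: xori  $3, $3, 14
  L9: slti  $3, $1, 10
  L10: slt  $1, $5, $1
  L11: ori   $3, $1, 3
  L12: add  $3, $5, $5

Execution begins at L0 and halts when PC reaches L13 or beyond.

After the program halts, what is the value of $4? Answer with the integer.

#0 ori   $0, $0, 9 ; 0/14/0/7/4/1
#1 xori  $3, $0, 2 ; 0/14/0/2/4/1
#2 bne  $1, $2, L6 ; 0/14/0/2/4/1 ; →target
#3 andi  $4, $2, 15 ; 0/14/0/2/0/1
#6 slti  $3, $2, 12 ; 0/14/0/1/0/1
#7 bne  $4, $3, L12 ; 0/14/0/1/0/1 ; →target
#8 xori  $3, $3, 14 ; 0/14/0/15/0/1
#12 add  $3, $5, $5 ; 0/14/0/2/0/1

0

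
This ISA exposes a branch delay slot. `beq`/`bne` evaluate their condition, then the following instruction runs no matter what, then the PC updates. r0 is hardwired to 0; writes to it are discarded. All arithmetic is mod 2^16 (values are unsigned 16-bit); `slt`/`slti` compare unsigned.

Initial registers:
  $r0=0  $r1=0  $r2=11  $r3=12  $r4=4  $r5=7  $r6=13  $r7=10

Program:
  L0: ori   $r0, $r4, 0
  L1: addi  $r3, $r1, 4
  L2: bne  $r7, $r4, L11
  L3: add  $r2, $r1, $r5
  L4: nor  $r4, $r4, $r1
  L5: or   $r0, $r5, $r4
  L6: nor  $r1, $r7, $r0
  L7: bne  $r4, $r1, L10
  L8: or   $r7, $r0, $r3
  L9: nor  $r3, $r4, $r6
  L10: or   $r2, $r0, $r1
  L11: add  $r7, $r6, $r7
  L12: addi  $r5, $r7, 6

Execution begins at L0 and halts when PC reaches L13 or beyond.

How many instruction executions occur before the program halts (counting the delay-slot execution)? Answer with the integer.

PC=0  ori   $r0, $r4, 0      | $r0=0 $r1=0 $r2=11 $r3=12 $r4=4 $r5=7 $r6=13 $r7=10
PC=1  addi  $r3, $r1, 4      | $r0=0 $r1=0 $r2=11 $r3=4 $r4=4 $r5=7 $r6=13 $r7=10
PC=2  bne  $r7, $r4, L11     | $r0=0 $r1=0 $r2=11 $r3=4 $r4=4 $r5=7 $r6=13 $r7=10  [TAKEN]
PC=3  add  $r2, $r1, $r5     | $r0=0 $r1=0 $r2=7 $r3=4 $r4=4 $r5=7 $r6=13 $r7=10
PC=11 add  $r7, $r6, $r7     | $r0=0 $r1=0 $r2=7 $r3=4 $r4=4 $r5=7 $r6=13 $r7=23
PC=12 addi  $r5, $r7, 6      | $r0=0 $r1=0 $r2=7 $r3=4 $r4=4 $r5=29 $r6=13 $r7=23

6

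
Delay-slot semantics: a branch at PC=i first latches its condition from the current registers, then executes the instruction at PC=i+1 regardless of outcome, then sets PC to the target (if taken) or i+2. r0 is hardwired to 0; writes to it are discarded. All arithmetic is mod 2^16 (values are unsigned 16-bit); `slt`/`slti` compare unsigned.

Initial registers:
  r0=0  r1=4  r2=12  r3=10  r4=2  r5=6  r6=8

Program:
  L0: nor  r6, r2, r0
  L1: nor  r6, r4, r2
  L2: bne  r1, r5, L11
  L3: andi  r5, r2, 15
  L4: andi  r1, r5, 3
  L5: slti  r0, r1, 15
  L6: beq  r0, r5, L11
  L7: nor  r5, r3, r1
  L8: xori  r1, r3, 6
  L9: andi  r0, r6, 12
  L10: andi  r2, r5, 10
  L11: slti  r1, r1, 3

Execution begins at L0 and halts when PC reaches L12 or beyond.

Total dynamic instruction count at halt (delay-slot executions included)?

5

PC=0  nor  r6, r2, r0        | r0=0 r1=4 r2=12 r3=10 r4=2 r5=6 r6=65523
PC=1  nor  r6, r4, r2        | r0=0 r1=4 r2=12 r3=10 r4=2 r5=6 r6=65521
PC=2  bne  r1, r5, L11       | r0=0 r1=4 r2=12 r3=10 r4=2 r5=6 r6=65521  [TAKEN]
PC=3  andi  r5, r2, 15       | r0=0 r1=4 r2=12 r3=10 r4=2 r5=12 r6=65521
PC=11 slti  r1, r1, 3        | r0=0 r1=0 r2=12 r3=10 r4=2 r5=12 r6=65521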